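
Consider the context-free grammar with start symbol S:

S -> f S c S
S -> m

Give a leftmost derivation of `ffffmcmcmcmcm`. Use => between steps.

S => fScS   [S -> f S c S]
fScS => ffScScS   [S -> f S c S]
ffScScS => fffScScScS   [S -> f S c S]
fffScScScS => ffffScScScScS   [S -> f S c S]
ffffScScScScS => ffffmcScScScS   [S -> m]
ffffmcScScScS => ffffmcmcScScS   [S -> m]
ffffmcmcScScS => ffffmcmcmcScS   [S -> m]
ffffmcmcmcScS => ffffmcmcmcmcS   [S -> m]
ffffmcmcmcmcS => ffffmcmcmcmcm   [S -> m]

S=>fScS=>ffScScS=>fffScScScS=>ffffScScScScS=>ffffmcScScScS=>ffffmcmcScScS=>ffffmcmcmcScS=>ffffmcmcmcmcS=>ffffmcmcmcmcm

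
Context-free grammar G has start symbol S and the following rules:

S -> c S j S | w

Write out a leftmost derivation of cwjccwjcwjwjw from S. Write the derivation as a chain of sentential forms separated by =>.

S => cSjS => cwjS => cwjcSjS => cwjccSjSjS => cwjccwjSjS => cwjccwjcSjSjS => cwjccwjcwjSjS => cwjccwjcwjwjS => cwjccwjcwjwjw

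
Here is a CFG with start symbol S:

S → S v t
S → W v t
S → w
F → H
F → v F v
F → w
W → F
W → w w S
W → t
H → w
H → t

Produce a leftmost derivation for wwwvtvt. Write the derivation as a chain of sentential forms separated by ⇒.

S ⇒ Svt ⇒ Wvtvt ⇒ wwSvtvt ⇒ wwwvtvt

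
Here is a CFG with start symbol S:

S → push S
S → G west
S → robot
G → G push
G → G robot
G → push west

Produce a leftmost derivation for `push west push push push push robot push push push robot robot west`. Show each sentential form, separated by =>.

S => G west => G robot west => G robot robot west => G push robot robot west => G push push robot robot west => G push push push robot robot west => G robot push push push robot robot west => G push robot push push push robot robot west => G push push robot push push push robot robot west => G push push push robot push push push robot robot west => G push push push push robot push push push robot robot west => push west push push push push robot push push push robot robot west

S => G west   [S → G west]
G west => G robot west   [G → G robot]
G robot west => G robot robot west   [G → G robot]
G robot robot west => G push robot robot west   [G → G push]
G push robot robot west => G push push robot robot west   [G → G push]
G push push robot robot west => G push push push robot robot west   [G → G push]
G push push push robot robot west => G robot push push push robot robot west   [G → G robot]
G robot push push push robot robot west => G push robot push push push robot robot west   [G → G push]
G push robot push push push robot robot west => G push push robot push push push robot robot west   [G → G push]
G push push robot push push push robot robot west => G push push push robot push push push robot robot west   [G → G push]
G push push push robot push push push robot robot west => G push push push push robot push push push robot robot west   [G → G push]
G push push push push robot push push push robot robot west => push west push push push push robot push push push robot robot west   [G → push west]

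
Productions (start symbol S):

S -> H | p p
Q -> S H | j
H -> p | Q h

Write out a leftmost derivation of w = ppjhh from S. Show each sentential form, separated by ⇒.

S ⇒ H   [S -> H]
H ⇒ Qh   [H -> Q h]
Qh ⇒ SHh   [Q -> S H]
SHh ⇒ ppHh   [S -> p p]
ppHh ⇒ ppQhh   [H -> Q h]
ppQhh ⇒ ppjhh   [Q -> j]

S ⇒ H ⇒ Qh ⇒ SHh ⇒ ppHh ⇒ ppQhh ⇒ ppjhh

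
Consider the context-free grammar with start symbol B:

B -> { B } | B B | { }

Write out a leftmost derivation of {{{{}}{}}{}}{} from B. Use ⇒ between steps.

B ⇒ BB ⇒ {B}B ⇒ {BB}B ⇒ {{B}B}B ⇒ {{BB}B}B ⇒ {{{B}B}B}B ⇒ {{{{}}B}B}B ⇒ {{{{}}{}}B}B ⇒ {{{{}}{}}{}}B ⇒ {{{{}}{}}{}}{}

B ⇒ BB   [B -> B B]
BB ⇒ {B}B   [B -> { B }]
{B}B ⇒ {BB}B   [B -> B B]
{BB}B ⇒ {{B}B}B   [B -> { B }]
{{B}B}B ⇒ {{BB}B}B   [B -> B B]
{{BB}B}B ⇒ {{{B}B}B}B   [B -> { B }]
{{{B}B}B}B ⇒ {{{{}}B}B}B   [B -> { }]
{{{{}}B}B}B ⇒ {{{{}}{}}B}B   [B -> { }]
{{{{}}{}}B}B ⇒ {{{{}}{}}{}}B   [B -> { }]
{{{{}}{}}{}}B ⇒ {{{{}}{}}{}}{}   [B -> { }]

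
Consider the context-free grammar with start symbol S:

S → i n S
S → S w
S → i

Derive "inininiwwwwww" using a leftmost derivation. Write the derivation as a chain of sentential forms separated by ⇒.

S ⇒ Sw   [S → S w]
Sw ⇒ inSw   [S → i n S]
inSw ⇒ inSww   [S → S w]
inSww ⇒ ininSww   [S → i n S]
ininSww ⇒ ininSwww   [S → S w]
ininSwww ⇒ inininSwww   [S → i n S]
inininSwww ⇒ inininSwwww   [S → S w]
inininSwwww ⇒ inininSwwwww   [S → S w]
inininSwwwww ⇒ inininSwwwwww   [S → S w]
inininSwwwwww ⇒ inininiwwwwww   [S → i]

S ⇒ Sw ⇒ inSw ⇒ inSww ⇒ ininSww ⇒ ininSwww ⇒ inininSwww ⇒ inininSwwww ⇒ inininSwwwww ⇒ inininSwwwwww ⇒ inininiwwwwww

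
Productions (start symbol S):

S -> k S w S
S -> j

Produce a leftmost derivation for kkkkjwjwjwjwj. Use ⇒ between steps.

S⇒kSwS⇒kkSwSwS⇒kkkSwSwSwS⇒kkkkSwSwSwSwS⇒kkkkjwSwSwSwS⇒kkkkjwjwSwSwS⇒kkkkjwjwjwSwS⇒kkkkjwjwjwjwS⇒kkkkjwjwjwjwj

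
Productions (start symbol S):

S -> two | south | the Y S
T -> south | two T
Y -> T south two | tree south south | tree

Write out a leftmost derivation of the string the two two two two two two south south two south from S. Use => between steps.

S => the Y S => the T south two S => the two T south two S => the two two T south two S => the two two two T south two S => the two two two two T south two S => the two two two two two T south two S => the two two two two two two T south two S => the two two two two two two south south two S => the two two two two two two south south two south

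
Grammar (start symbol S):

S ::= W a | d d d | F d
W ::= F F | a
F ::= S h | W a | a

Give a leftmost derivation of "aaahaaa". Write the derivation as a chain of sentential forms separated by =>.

S => Wa => FFa => WaFa => FFaFa => aFaFa => aShaFa => aWahaFa => aaahaFa => aaahaaa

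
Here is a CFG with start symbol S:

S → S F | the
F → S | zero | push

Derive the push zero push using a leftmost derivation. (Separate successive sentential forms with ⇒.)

S ⇒ S F   [S → S F]
S F ⇒ S F F   [S → S F]
S F F ⇒ S F F F   [S → S F]
S F F F ⇒ the F F F   [S → the]
the F F F ⇒ the push F F   [F → push]
the push F F ⇒ the push zero F   [F → zero]
the push zero F ⇒ the push zero push   [F → push]

S ⇒ S F ⇒ S F F ⇒ S F F F ⇒ the F F F ⇒ the push F F ⇒ the push zero F ⇒ the push zero push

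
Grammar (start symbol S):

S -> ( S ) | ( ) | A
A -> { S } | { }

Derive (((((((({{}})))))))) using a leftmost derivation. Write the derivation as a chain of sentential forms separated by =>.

S => (S) => ((S)) => (((S))) => ((((S)))) => (((((S))))) => ((((((S)))))) => (((((((S))))))) => ((((((((S)))))))) => ((((((((A)))))))) => (((((((({S})))))))) => (((((((({A})))))))) => (((((((({{}}))))))))

S => (S)   [S -> ( S )]
(S) => ((S))   [S -> ( S )]
((S)) => (((S)))   [S -> ( S )]
(((S))) => ((((S))))   [S -> ( S )]
((((S)))) => (((((S)))))   [S -> ( S )]
(((((S))))) => ((((((S))))))   [S -> ( S )]
((((((S)))))) => (((((((S)))))))   [S -> ( S )]
(((((((S))))))) => ((((((((S))))))))   [S -> ( S )]
((((((((S)))))))) => ((((((((A))))))))   [S -> A]
((((((((A)))))))) => (((((((({S}))))))))   [A -> { S }]
(((((((({S})))))))) => (((((((({A}))))))))   [S -> A]
(((((((({A})))))))) => (((((((({{}}))))))))   [A -> { }]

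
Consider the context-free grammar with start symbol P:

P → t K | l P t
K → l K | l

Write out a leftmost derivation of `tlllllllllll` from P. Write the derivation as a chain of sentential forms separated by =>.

P=>tK=>tlK=>tllK=>tlllK=>tllllK=>tlllllK=>tllllllK=>tlllllllK=>tllllllllK=>tlllllllllK=>tllllllllllK=>tlllllllllll

P => tK   [P → t K]
tK => tlK   [K → l K]
tlK => tllK   [K → l K]
tllK => tlllK   [K → l K]
tlllK => tllllK   [K → l K]
tllllK => tlllllK   [K → l K]
tlllllK => tllllllK   [K → l K]
tllllllK => tlllllllK   [K → l K]
tlllllllK => tllllllllK   [K → l K]
tllllllllK => tlllllllllK   [K → l K]
tlllllllllK => tllllllllllK   [K → l K]
tllllllllllK => tlllllllllll   [K → l]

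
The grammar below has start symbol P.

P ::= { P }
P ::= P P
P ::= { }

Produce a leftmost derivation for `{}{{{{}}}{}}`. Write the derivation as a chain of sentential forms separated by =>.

P=>PP=>{}P=>{}{P}=>{}{PP}=>{}{{P}P}=>{}{{{P}}P}=>{}{{{{}}}P}=>{}{{{{}}}{}}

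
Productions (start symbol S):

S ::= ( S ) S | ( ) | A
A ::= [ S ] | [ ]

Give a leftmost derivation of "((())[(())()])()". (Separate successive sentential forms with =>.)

S=>(S)S=>((S)S)S=>((())S)S=>((())A)S=>((())[S])S=>((())[(S)S])S=>((())[(())S])S=>((())[(())()])S=>((())[(())()])()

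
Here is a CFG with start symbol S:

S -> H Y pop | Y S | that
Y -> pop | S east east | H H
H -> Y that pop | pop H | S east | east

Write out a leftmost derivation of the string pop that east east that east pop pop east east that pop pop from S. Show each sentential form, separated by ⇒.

S ⇒ H Y pop ⇒ pop H Y pop ⇒ pop S east Y pop ⇒ pop that east Y pop ⇒ pop that east H H pop ⇒ pop that east east H pop ⇒ pop that east east Y that pop pop ⇒ pop that east east S east east that pop pop ⇒ pop that east east H Y pop east east that pop pop ⇒ pop that east east S east Y pop east east that pop pop ⇒ pop that east east that east Y pop east east that pop pop ⇒ pop that east east that east pop pop east east that pop pop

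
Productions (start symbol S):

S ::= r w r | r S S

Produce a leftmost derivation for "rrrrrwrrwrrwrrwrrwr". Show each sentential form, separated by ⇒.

S ⇒ rSS   [S ::= r S S]
rSS ⇒ rrSSS   [S ::= r S S]
rrSSS ⇒ rrrSSSS   [S ::= r S S]
rrrSSSS ⇒ rrrrSSSSS   [S ::= r S S]
rrrrSSSSS ⇒ rrrrrwrSSSS   [S ::= r w r]
rrrrrwrSSSS ⇒ rrrrrwrrwrSSS   [S ::= r w r]
rrrrrwrrwrSSS ⇒ rrrrrwrrwrrwrSS   [S ::= r w r]
rrrrrwrrwrrwrSS ⇒ rrrrrwrrwrrwrrwrS   [S ::= r w r]
rrrrrwrrwrrwrrwrS ⇒ rrrrrwrrwrrwrrwrrwr   [S ::= r w r]

S ⇒ rSS ⇒ rrSSS ⇒ rrrSSSS ⇒ rrrrSSSSS ⇒ rrrrrwrSSSS ⇒ rrrrrwrrwrSSS ⇒ rrrrrwrrwrrwrSS ⇒ rrrrrwrrwrrwrrwrS ⇒ rrrrrwrrwrrwrrwrrwr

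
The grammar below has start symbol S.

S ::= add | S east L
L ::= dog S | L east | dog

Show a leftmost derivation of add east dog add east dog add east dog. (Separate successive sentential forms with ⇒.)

S ⇒ S east L ⇒ S east L east L ⇒ S east L east L east L ⇒ add east L east L east L ⇒ add east dog S east L east L ⇒ add east dog add east L east L ⇒ add east dog add east dog S east L ⇒ add east dog add east dog add east L ⇒ add east dog add east dog add east dog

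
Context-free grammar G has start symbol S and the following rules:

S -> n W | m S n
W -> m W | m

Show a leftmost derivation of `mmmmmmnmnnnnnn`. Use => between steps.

S => mSn => mmSnn => mmmSnnn => mmmmSnnnn => mmmmmSnnnnn => mmmmmmSnnnnnn => mmmmmmnWnnnnnn => mmmmmmnmnnnnnn

S => mSn   [S -> m S n]
mSn => mmSnn   [S -> m S n]
mmSnn => mmmSnnn   [S -> m S n]
mmmSnnn => mmmmSnnnn   [S -> m S n]
mmmmSnnnn => mmmmmSnnnnn   [S -> m S n]
mmmmmSnnnnn => mmmmmmSnnnnnn   [S -> m S n]
mmmmmmSnnnnnn => mmmmmmnWnnnnnn   [S -> n W]
mmmmmmnWnnnnnn => mmmmmmnmnnnnnn   [W -> m]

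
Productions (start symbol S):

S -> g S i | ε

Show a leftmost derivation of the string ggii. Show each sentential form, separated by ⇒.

S⇒gSi⇒ggSii⇒ggii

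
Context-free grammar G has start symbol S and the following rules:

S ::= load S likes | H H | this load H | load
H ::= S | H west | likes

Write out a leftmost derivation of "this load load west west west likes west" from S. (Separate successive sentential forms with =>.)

S => this load H => this load H west => this load S west => this load H H west => this load H west H west => this load H west west H west => this load H west west west H west => this load S west west west H west => this load load west west west H west => this load load west west west likes west

S => this load H   [S ::= this load H]
this load H => this load H west   [H ::= H west]
this load H west => this load S west   [H ::= S]
this load S west => this load H H west   [S ::= H H]
this load H H west => this load H west H west   [H ::= H west]
this load H west H west => this load H west west H west   [H ::= H west]
this load H west west H west => this load H west west west H west   [H ::= H west]
this load H west west west H west => this load S west west west H west   [H ::= S]
this load S west west west H west => this load load west west west H west   [S ::= load]
this load load west west west H west => this load load west west west likes west   [H ::= likes]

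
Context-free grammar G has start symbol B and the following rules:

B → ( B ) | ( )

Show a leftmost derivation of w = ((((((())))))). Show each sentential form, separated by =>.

B => (B)   [B → ( B )]
(B) => ((B))   [B → ( B )]
((B)) => (((B)))   [B → ( B )]
(((B))) => ((((B))))   [B → ( B )]
((((B)))) => (((((B)))))   [B → ( B )]
(((((B))))) => ((((((B))))))   [B → ( B )]
((((((B)))))) => ((((((()))))))   [B → ( )]

B=>(B)=>((B))=>(((B)))=>((((B))))=>(((((B)))))=>((((((B))))))=>((((((()))))))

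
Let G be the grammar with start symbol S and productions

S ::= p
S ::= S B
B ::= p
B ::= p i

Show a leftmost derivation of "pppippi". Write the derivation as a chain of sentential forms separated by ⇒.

S ⇒ SB   [S ::= S B]
SB ⇒ SBB   [S ::= S B]
SBB ⇒ SBBB   [S ::= S B]
SBBB ⇒ SBBBB   [S ::= S B]
SBBBB ⇒ pBBBB   [S ::= p]
pBBBB ⇒ ppBBB   [B ::= p]
ppBBB ⇒ pppiBB   [B ::= p i]
pppiBB ⇒ pppipB   [B ::= p]
pppipB ⇒ pppippi   [B ::= p i]

S ⇒ SB ⇒ SBB ⇒ SBBB ⇒ SBBBB ⇒ pBBBB ⇒ ppBBB ⇒ pppiBB ⇒ pppipB ⇒ pppippi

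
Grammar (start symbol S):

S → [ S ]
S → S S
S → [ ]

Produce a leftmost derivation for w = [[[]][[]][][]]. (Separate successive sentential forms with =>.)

S => [S] => [SS] => [[S]S] => [[[]]S] => [[[]]SS] => [[[]]SSS] => [[[]][S]SS] => [[[]][[]]SS] => [[[]][[]][]S] => [[[]][[]][][]]

S => [S]   [S → [ S ]]
[S] => [SS]   [S → S S]
[SS] => [[S]S]   [S → [ S ]]
[[S]S] => [[[]]S]   [S → [ ]]
[[[]]S] => [[[]]SS]   [S → S S]
[[[]]SS] => [[[]]SSS]   [S → S S]
[[[]]SSS] => [[[]][S]SS]   [S → [ S ]]
[[[]][S]SS] => [[[]][[]]SS]   [S → [ ]]
[[[]][[]]SS] => [[[]][[]][]S]   [S → [ ]]
[[[]][[]][]S] => [[[]][[]][][]]   [S → [ ]]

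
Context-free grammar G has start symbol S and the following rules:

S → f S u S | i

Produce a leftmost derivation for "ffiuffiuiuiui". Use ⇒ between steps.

S ⇒ fSuS ⇒ ffSuSuS ⇒ ffiuSuS ⇒ ffiufSuSuS ⇒ ffiuffSuSuSuS ⇒ ffiuffiuSuSuS ⇒ ffiuffiuiuSuS ⇒ ffiuffiuiuiuS ⇒ ffiuffiuiuiui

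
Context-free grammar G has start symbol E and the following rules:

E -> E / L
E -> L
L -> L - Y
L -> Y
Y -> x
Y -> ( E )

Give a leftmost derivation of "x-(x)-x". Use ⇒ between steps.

E ⇒ L ⇒ L-Y ⇒ L-Y-Y ⇒ Y-Y-Y ⇒ x-Y-Y ⇒ x-(E)-Y ⇒ x-(L)-Y ⇒ x-(Y)-Y ⇒ x-(x)-Y ⇒ x-(x)-x

E ⇒ L   [E -> L]
L ⇒ L-Y   [L -> L - Y]
L-Y ⇒ L-Y-Y   [L -> L - Y]
L-Y-Y ⇒ Y-Y-Y   [L -> Y]
Y-Y-Y ⇒ x-Y-Y   [Y -> x]
x-Y-Y ⇒ x-(E)-Y   [Y -> ( E )]
x-(E)-Y ⇒ x-(L)-Y   [E -> L]
x-(L)-Y ⇒ x-(Y)-Y   [L -> Y]
x-(Y)-Y ⇒ x-(x)-Y   [Y -> x]
x-(x)-Y ⇒ x-(x)-x   [Y -> x]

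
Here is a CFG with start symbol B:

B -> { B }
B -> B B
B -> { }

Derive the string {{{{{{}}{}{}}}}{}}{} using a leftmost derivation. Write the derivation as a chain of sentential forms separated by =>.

B=>BB=>{B}B=>{BB}B=>{{B}B}B=>{{{B}}B}B=>{{{{B}}}B}B=>{{{{BB}}}B}B=>{{{{BBB}}}B}B=>{{{{{B}BB}}}B}B=>{{{{{{}}BB}}}B}B=>{{{{{{}}{}B}}}B}B=>{{{{{{}}{}{}}}}B}B=>{{{{{{}}{}{}}}}{}}B=>{{{{{{}}{}{}}}}{}}{}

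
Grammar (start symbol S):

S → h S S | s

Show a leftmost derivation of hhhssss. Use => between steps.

S=>hSS=>hhSSS=>hhhSSSS=>hhhsSSS=>hhhssSS=>hhhsssS=>hhhssss

S => hSS   [S → h S S]
hSS => hhSSS   [S → h S S]
hhSSS => hhhSSSS   [S → h S S]
hhhSSSS => hhhsSSS   [S → s]
hhhsSSS => hhhssSS   [S → s]
hhhssSS => hhhsssS   [S → s]
hhhsssS => hhhssss   [S → s]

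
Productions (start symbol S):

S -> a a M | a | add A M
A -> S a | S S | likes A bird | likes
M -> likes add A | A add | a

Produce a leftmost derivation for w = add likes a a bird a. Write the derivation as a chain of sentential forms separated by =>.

S => add A M => add likes A bird M => add likes S S bird M => add likes a S bird M => add likes a a bird M => add likes a a bird a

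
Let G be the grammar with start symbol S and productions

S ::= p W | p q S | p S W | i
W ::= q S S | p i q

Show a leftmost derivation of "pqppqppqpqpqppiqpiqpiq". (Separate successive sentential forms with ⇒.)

S⇒pqS⇒pqpSW⇒pqppqSW⇒pqppqpSWW⇒pqppqppqSWW⇒pqppqppqpqSWW⇒pqppqppqpqpqSWW⇒pqppqppqpqpqpWWW⇒pqppqppqpqpqppiqWW⇒pqppqppqpqpqppiqpiqW⇒pqppqppqpqpqppiqpiqpiq

S ⇒ pqS   [S ::= p q S]
pqS ⇒ pqpSW   [S ::= p S W]
pqpSW ⇒ pqppqSW   [S ::= p q S]
pqppqSW ⇒ pqppqpSWW   [S ::= p S W]
pqppqpSWW ⇒ pqppqppqSWW   [S ::= p q S]
pqppqppqSWW ⇒ pqppqppqpqSWW   [S ::= p q S]
pqppqppqpqSWW ⇒ pqppqppqpqpqSWW   [S ::= p q S]
pqppqppqpqpqSWW ⇒ pqppqppqpqpqpWWW   [S ::= p W]
pqppqppqpqpqpWWW ⇒ pqppqppqpqpqppiqWW   [W ::= p i q]
pqppqppqpqpqppiqWW ⇒ pqppqppqpqpqppiqpiqW   [W ::= p i q]
pqppqppqpqpqppiqpiqW ⇒ pqppqppqpqpqppiqpiqpiq   [W ::= p i q]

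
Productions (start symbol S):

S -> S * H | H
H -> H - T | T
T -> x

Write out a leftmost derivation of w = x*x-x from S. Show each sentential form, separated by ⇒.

S ⇒ S*H   [S -> S * H]
S*H ⇒ H*H   [S -> H]
H*H ⇒ T*H   [H -> T]
T*H ⇒ x*H   [T -> x]
x*H ⇒ x*H-T   [H -> H - T]
x*H-T ⇒ x*T-T   [H -> T]
x*T-T ⇒ x*x-T   [T -> x]
x*x-T ⇒ x*x-x   [T -> x]

S⇒S*H⇒H*H⇒T*H⇒x*H⇒x*H-T⇒x*T-T⇒x*x-T⇒x*x-x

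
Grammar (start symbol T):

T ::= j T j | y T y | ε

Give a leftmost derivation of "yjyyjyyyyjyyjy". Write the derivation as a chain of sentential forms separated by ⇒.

T ⇒ yTy   [T ::= y T y]
yTy ⇒ yjTjy   [T ::= j T j]
yjTjy ⇒ yjyTyjy   [T ::= y T y]
yjyTyjy ⇒ yjyyTyyjy   [T ::= y T y]
yjyyTyyjy ⇒ yjyyjTjyyjy   [T ::= j T j]
yjyyjTjyyjy ⇒ yjyyjyTyjyyjy   [T ::= y T y]
yjyyjyTyjyyjy ⇒ yjyyjyyTyyjyyjy   [T ::= y T y]
yjyyjyyTyyjyyjy ⇒ yjyyjyyyyjyyjy   [T ::= ε]

T⇒yTy⇒yjTjy⇒yjyTyjy⇒yjyyTyyjy⇒yjyyjTjyyjy⇒yjyyjyTyjyyjy⇒yjyyjyyTyyjyyjy⇒yjyyjyyyyjyyjy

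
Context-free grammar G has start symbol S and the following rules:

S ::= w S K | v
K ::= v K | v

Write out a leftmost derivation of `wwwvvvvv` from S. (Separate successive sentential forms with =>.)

S => wSK => wwSKK => wwwSKKK => wwwvKKK => wwwvvKKK => wwwvvvKK => wwwvvvvK => wwwvvvvv

S => wSK   [S ::= w S K]
wSK => wwSKK   [S ::= w S K]
wwSKK => wwwSKKK   [S ::= w S K]
wwwSKKK => wwwvKKK   [S ::= v]
wwwvKKK => wwwvvKKK   [K ::= v K]
wwwvvKKK => wwwvvvKK   [K ::= v]
wwwvvvKK => wwwvvvvK   [K ::= v]
wwwvvvvK => wwwvvvvv   [K ::= v]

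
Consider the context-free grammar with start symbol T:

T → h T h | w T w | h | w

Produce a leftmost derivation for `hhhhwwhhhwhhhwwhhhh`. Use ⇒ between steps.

T ⇒ hTh ⇒ hhThh ⇒ hhhThhh ⇒ hhhhThhhh ⇒ hhhhwTwhhhh ⇒ hhhhwwTwwhhhh ⇒ hhhhwwhThwwhhhh ⇒ hhhhwwhhThhwwhhhh ⇒ hhhhwwhhhThhhwwhhhh ⇒ hhhhwwhhhwhhhwwhhhh

T ⇒ hTh   [T → h T h]
hTh ⇒ hhThh   [T → h T h]
hhThh ⇒ hhhThhh   [T → h T h]
hhhThhh ⇒ hhhhThhhh   [T → h T h]
hhhhThhhh ⇒ hhhhwTwhhhh   [T → w T w]
hhhhwTwhhhh ⇒ hhhhwwTwwhhhh   [T → w T w]
hhhhwwTwwhhhh ⇒ hhhhwwhThwwhhhh   [T → h T h]
hhhhwwhThwwhhhh ⇒ hhhhwwhhThhwwhhhh   [T → h T h]
hhhhwwhhThhwwhhhh ⇒ hhhhwwhhhThhhwwhhhh   [T → h T h]
hhhhwwhhhThhhwwhhhh ⇒ hhhhwwhhhwhhhwwhhhh   [T → w]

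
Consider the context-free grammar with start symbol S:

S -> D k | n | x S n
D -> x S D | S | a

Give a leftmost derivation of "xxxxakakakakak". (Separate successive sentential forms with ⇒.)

S ⇒ Dk ⇒ xSDk ⇒ xDkDk ⇒ xxSDkDk ⇒ xxDkDkDk ⇒ xxxSDkDkDk ⇒ xxxDkDkDkDk ⇒ xxxxSDkDkDkDk ⇒ xxxxDkDkDkDkDk ⇒ xxxxakDkDkDkDk ⇒ xxxxakakDkDkDk ⇒ xxxxakakakDkDk ⇒ xxxxakakakakDk ⇒ xxxxakakakakak

S ⇒ Dk   [S -> D k]
Dk ⇒ xSDk   [D -> x S D]
xSDk ⇒ xDkDk   [S -> D k]
xDkDk ⇒ xxSDkDk   [D -> x S D]
xxSDkDk ⇒ xxDkDkDk   [S -> D k]
xxDkDkDk ⇒ xxxSDkDkDk   [D -> x S D]
xxxSDkDkDk ⇒ xxxDkDkDkDk   [S -> D k]
xxxDkDkDkDk ⇒ xxxxSDkDkDkDk   [D -> x S D]
xxxxSDkDkDkDk ⇒ xxxxDkDkDkDkDk   [S -> D k]
xxxxDkDkDkDkDk ⇒ xxxxakDkDkDkDk   [D -> a]
xxxxakDkDkDkDk ⇒ xxxxakakDkDkDk   [D -> a]
xxxxakakDkDkDk ⇒ xxxxakakakDkDk   [D -> a]
xxxxakakakDkDk ⇒ xxxxakakakakDk   [D -> a]
xxxxakakakakDk ⇒ xxxxakakakakak   [D -> a]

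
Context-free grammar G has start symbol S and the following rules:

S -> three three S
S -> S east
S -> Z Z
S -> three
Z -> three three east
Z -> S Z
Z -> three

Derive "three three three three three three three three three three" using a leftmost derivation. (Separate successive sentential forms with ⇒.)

S ⇒ three three S ⇒ three three three three S ⇒ three three three three three three S ⇒ three three three three three three Z Z ⇒ three three three three three three S Z Z ⇒ three three three three three three Z Z Z Z ⇒ three three three three three three three Z Z Z ⇒ three three three three three three three three Z Z ⇒ three three three three three three three three three Z ⇒ three three three three three three three three three three

S ⇒ three three S   [S -> three three S]
three three S ⇒ three three three three S   [S -> three three S]
three three three three S ⇒ three three three three three three S   [S -> three three S]
three three three three three three S ⇒ three three three three three three Z Z   [S -> Z Z]
three three three three three three Z Z ⇒ three three three three three three S Z Z   [Z -> S Z]
three three three three three three S Z Z ⇒ three three three three three three Z Z Z Z   [S -> Z Z]
three three three three three three Z Z Z Z ⇒ three three three three three three three Z Z Z   [Z -> three]
three three three three three three three Z Z Z ⇒ three three three three three three three three Z Z   [Z -> three]
three three three three three three three three Z Z ⇒ three three three three three three three three three Z   [Z -> three]
three three three three three three three three three Z ⇒ three three three three three three three three three three   [Z -> three]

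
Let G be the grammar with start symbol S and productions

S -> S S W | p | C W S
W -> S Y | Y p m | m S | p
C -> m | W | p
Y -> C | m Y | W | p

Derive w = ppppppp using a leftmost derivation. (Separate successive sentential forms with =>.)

S=>SSW=>SSWSW=>SSWSWSW=>pSWSWSW=>ppWSWSW=>pppSWSW=>ppppWSW=>pppppSW=>ppppppW=>ppppppp

S => SSW   [S -> S S W]
SSW => SSWSW   [S -> S S W]
SSWSW => SSWSWSW   [S -> S S W]
SSWSWSW => pSWSWSW   [S -> p]
pSWSWSW => ppWSWSW   [S -> p]
ppWSWSW => pppSWSW   [W -> p]
pppSWSW => ppppWSW   [S -> p]
ppppWSW => pppppSW   [W -> p]
pppppSW => ppppppW   [S -> p]
ppppppW => ppppppp   [W -> p]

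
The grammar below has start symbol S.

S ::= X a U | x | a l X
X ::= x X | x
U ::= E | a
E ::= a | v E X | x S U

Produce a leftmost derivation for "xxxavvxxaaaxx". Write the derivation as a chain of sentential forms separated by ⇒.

S ⇒ XaU ⇒ xXaU ⇒ xxXaU ⇒ xxxaU ⇒ xxxaE ⇒ xxxavEX ⇒ xxxavvEXX ⇒ xxxavvxSUXX ⇒ xxxavvxXaUUXX ⇒ xxxavvxxaUUXX ⇒ xxxavvxxaaUXX ⇒ xxxavvxxaaaXX ⇒ xxxavvxxaaaxX ⇒ xxxavvxxaaaxx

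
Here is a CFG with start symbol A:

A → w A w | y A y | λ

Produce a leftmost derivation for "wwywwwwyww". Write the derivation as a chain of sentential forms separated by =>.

A => wAw => wwAww => wwyAyww => wwywAwyww => wwywwAwwyww => wwywwwwyww

A => wAw   [A → w A w]
wAw => wwAww   [A → w A w]
wwAww => wwyAyww   [A → y A y]
wwyAyww => wwywAwyww   [A → w A w]
wwywAwyww => wwywwAwwyww   [A → w A w]
wwywwAwwyww => wwywwwwyww   [A → λ]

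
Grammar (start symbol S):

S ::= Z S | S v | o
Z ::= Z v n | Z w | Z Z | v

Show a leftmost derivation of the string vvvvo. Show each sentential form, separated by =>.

S => ZS => ZZS => vZS => vZZS => vZZZS => vvZZS => vvvZS => vvvvS => vvvvo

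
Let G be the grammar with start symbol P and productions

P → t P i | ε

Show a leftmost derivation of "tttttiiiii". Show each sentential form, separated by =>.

P=>tPi=>ttPii=>tttPiii=>ttttPiiii=>tttttPiiiii=>tttttiiiii

P => tPi   [P → t P i]
tPi => ttPii   [P → t P i]
ttPii => tttPiii   [P → t P i]
tttPiii => ttttPiiii   [P → t P i]
ttttPiiii => tttttPiiiii   [P → t P i]
tttttPiiiii => tttttiiiii   [P → ε]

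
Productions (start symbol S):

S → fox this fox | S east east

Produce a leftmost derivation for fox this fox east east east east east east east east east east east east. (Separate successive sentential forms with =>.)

S => S east east => S east east east east => S east east east east east east => S east east east east east east east east => S east east east east east east east east east east => S east east east east east east east east east east east east => fox this fox east east east east east east east east east east east east

S => S east east   [S → S east east]
S east east => S east east east east   [S → S east east]
S east east east east => S east east east east east east   [S → S east east]
S east east east east east east => S east east east east east east east east   [S → S east east]
S east east east east east east east east => S east east east east east east east east east east   [S → S east east]
S east east east east east east east east east east => S east east east east east east east east east east east east   [S → S east east]
S east east east east east east east east east east east east => fox this fox east east east east east east east east east east east east   [S → fox this fox]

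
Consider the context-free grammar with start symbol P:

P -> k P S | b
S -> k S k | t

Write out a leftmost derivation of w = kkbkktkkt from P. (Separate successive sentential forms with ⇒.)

P ⇒ kPS   [P -> k P S]
kPS ⇒ kkPSS   [P -> k P S]
kkPSS ⇒ kkbSS   [P -> b]
kkbSS ⇒ kkbkSkS   [S -> k S k]
kkbkSkS ⇒ kkbkkSkkS   [S -> k S k]
kkbkkSkkS ⇒ kkbkktkkS   [S -> t]
kkbkktkkS ⇒ kkbkktkkt   [S -> t]

P ⇒ kPS ⇒ kkPSS ⇒ kkbSS ⇒ kkbkSkS ⇒ kkbkkSkkS ⇒ kkbkktkkS ⇒ kkbkktkkt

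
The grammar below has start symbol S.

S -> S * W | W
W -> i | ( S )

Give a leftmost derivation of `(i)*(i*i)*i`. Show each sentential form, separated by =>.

S => S*W   [S -> S * W]
S*W => S*W*W   [S -> S * W]
S*W*W => W*W*W   [S -> W]
W*W*W => (S)*W*W   [W -> ( S )]
(S)*W*W => (W)*W*W   [S -> W]
(W)*W*W => (i)*W*W   [W -> i]
(i)*W*W => (i)*(S)*W   [W -> ( S )]
(i)*(S)*W => (i)*(S*W)*W   [S -> S * W]
(i)*(S*W)*W => (i)*(W*W)*W   [S -> W]
(i)*(W*W)*W => (i)*(i*W)*W   [W -> i]
(i)*(i*W)*W => (i)*(i*i)*W   [W -> i]
(i)*(i*i)*W => (i)*(i*i)*i   [W -> i]

S => S*W => S*W*W => W*W*W => (S)*W*W => (W)*W*W => (i)*W*W => (i)*(S)*W => (i)*(S*W)*W => (i)*(W*W)*W => (i)*(i*W)*W => (i)*(i*i)*W => (i)*(i*i)*i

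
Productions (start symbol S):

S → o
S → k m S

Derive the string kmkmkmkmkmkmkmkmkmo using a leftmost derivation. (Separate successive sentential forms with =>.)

S => kmS => kmkmS => kmkmkmS => kmkmkmkmS => kmkmkmkmkmS => kmkmkmkmkmkmS => kmkmkmkmkmkmkmS => kmkmkmkmkmkmkmkmS => kmkmkmkmkmkmkmkmkmS => kmkmkmkmkmkmkmkmkmo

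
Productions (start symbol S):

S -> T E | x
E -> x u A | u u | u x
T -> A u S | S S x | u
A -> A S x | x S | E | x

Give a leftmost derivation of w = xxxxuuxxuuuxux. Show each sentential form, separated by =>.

S=>TE=>AuSE=>xSuSE=>xTEuSE=>xSSxEuSE=>xTESxEuSE=>xSSxESxEuSE=>xxSxESxEuSE=>xxxxESxEuSE=>xxxxuuSxEuSE=>xxxxuuxxEuSE=>xxxxuuxxuuuSE=>xxxxuuxxuuuxE=>xxxxuuxxuuuxux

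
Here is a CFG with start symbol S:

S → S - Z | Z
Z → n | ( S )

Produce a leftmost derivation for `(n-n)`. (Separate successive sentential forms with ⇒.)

S ⇒ Z   [S → Z]
Z ⇒ (S)   [Z → ( S )]
(S) ⇒ (S-Z)   [S → S - Z]
(S-Z) ⇒ (Z-Z)   [S → Z]
(Z-Z) ⇒ (n-Z)   [Z → n]
(n-Z) ⇒ (n-n)   [Z → n]

S⇒Z⇒(S)⇒(S-Z)⇒(Z-Z)⇒(n-Z)⇒(n-n)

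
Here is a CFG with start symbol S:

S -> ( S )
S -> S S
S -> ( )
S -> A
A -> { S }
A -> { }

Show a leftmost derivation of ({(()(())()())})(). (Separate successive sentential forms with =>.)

S => SS => (S)S => (A)S => ({S})S => ({(S)})S => ({(SS)})S => ({(SSS)})S => ({(()SS)})S => ({(()(S)S)})S => ({(()(())S)})S => ({(()(())SS)})S => ({(()(())()S)})S => ({(()(())()())})S => ({(()(())()())})()

S => SS   [S -> S S]
SS => (S)S   [S -> ( S )]
(S)S => (A)S   [S -> A]
(A)S => ({S})S   [A -> { S }]
({S})S => ({(S)})S   [S -> ( S )]
({(S)})S => ({(SS)})S   [S -> S S]
({(SS)})S => ({(SSS)})S   [S -> S S]
({(SSS)})S => ({(()SS)})S   [S -> ( )]
({(()SS)})S => ({(()(S)S)})S   [S -> ( S )]
({(()(S)S)})S => ({(()(())S)})S   [S -> ( )]
({(()(())S)})S => ({(()(())SS)})S   [S -> S S]
({(()(())SS)})S => ({(()(())()S)})S   [S -> ( )]
({(()(())()S)})S => ({(()(())()())})S   [S -> ( )]
({(()(())()())})S => ({(()(())()())})()   [S -> ( )]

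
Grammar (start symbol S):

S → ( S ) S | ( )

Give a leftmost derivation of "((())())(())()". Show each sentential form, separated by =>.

S => (S)S => ((S)S)S => ((())S)S => ((())())S => ((())())(S)S => ((())())(())S => ((())())(())()

S => (S)S   [S → ( S ) S]
(S)S => ((S)S)S   [S → ( S ) S]
((S)S)S => ((())S)S   [S → ( )]
((())S)S => ((())())S   [S → ( )]
((())())S => ((())())(S)S   [S → ( S ) S]
((())())(S)S => ((())())(())S   [S → ( )]
((())())(())S => ((())())(())()   [S → ( )]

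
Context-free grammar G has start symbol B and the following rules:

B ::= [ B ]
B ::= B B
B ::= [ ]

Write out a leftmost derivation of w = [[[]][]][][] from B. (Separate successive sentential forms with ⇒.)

B ⇒ BB ⇒ BBB ⇒ [B]BB ⇒ [BB]BB ⇒ [[B]B]BB ⇒ [[[]]B]BB ⇒ [[[]][]]BB ⇒ [[[]][]][]B ⇒ [[[]][]][][]

B ⇒ BB   [B ::= B B]
BB ⇒ BBB   [B ::= B B]
BBB ⇒ [B]BB   [B ::= [ B ]]
[B]BB ⇒ [BB]BB   [B ::= B B]
[BB]BB ⇒ [[B]B]BB   [B ::= [ B ]]
[[B]B]BB ⇒ [[[]]B]BB   [B ::= [ ]]
[[[]]B]BB ⇒ [[[]][]]BB   [B ::= [ ]]
[[[]][]]BB ⇒ [[[]][]][]B   [B ::= [ ]]
[[[]][]][]B ⇒ [[[]][]][][]   [B ::= [ ]]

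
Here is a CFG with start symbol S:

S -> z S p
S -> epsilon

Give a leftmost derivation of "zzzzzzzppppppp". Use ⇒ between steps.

S ⇒ zSp   [S -> z S p]
zSp ⇒ zzSpp   [S -> z S p]
zzSpp ⇒ zzzSppp   [S -> z S p]
zzzSppp ⇒ zzzzSpppp   [S -> z S p]
zzzzSpppp ⇒ zzzzzSppppp   [S -> z S p]
zzzzzSppppp ⇒ zzzzzzSpppppp   [S -> z S p]
zzzzzzSpppppp ⇒ zzzzzzzSppppppp   [S -> z S p]
zzzzzzzSppppppp ⇒ zzzzzzzppppppp   [S -> epsilon]

S⇒zSp⇒zzSpp⇒zzzSppp⇒zzzzSpppp⇒zzzzzSppppp⇒zzzzzzSpppppp⇒zzzzzzzSppppppp⇒zzzzzzzppppppp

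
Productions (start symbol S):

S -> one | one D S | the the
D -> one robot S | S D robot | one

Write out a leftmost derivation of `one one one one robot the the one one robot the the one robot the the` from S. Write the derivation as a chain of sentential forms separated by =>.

S => one D S => one S D robot S => one one D S D robot S => one one S D robot S D robot S => one one one D S D robot S D robot S => one one one one robot S S D robot S D robot S => one one one one robot the the S D robot S D robot S => one one one one robot the the one D robot S D robot S => one one one one robot the the one one robot S D robot S => one one one one robot the the one one robot the the D robot S => one one one one robot the the one one robot the the one robot S => one one one one robot the the one one robot the the one robot the the

S => one D S   [S -> one D S]
one D S => one S D robot S   [D -> S D robot]
one S D robot S => one one D S D robot S   [S -> one D S]
one one D S D robot S => one one S D robot S D robot S   [D -> S D robot]
one one S D robot S D robot S => one one one D S D robot S D robot S   [S -> one D S]
one one one D S D robot S D robot S => one one one one robot S S D robot S D robot S   [D -> one robot S]
one one one one robot S S D robot S D robot S => one one one one robot the the S D robot S D robot S   [S -> the the]
one one one one robot the the S D robot S D robot S => one one one one robot the the one D robot S D robot S   [S -> one]
one one one one robot the the one D robot S D robot S => one one one one robot the the one one robot S D robot S   [D -> one]
one one one one robot the the one one robot S D robot S => one one one one robot the the one one robot the the D robot S   [S -> the the]
one one one one robot the the one one robot the the D robot S => one one one one robot the the one one robot the the one robot S   [D -> one]
one one one one robot the the one one robot the the one robot S => one one one one robot the the one one robot the the one robot the the   [S -> the the]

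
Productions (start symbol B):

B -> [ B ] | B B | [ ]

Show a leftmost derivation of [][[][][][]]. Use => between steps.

B => BB   [B -> B B]
BB => []B   [B -> [ ]]
[]B => [][B]   [B -> [ B ]]
[][B] => [][BB]   [B -> B B]
[][BB] => [][BBB]   [B -> B B]
[][BBB] => [][BBBB]   [B -> B B]
[][BBBB] => [][[]BBB]   [B -> [ ]]
[][[]BBB] => [][[][]BB]   [B -> [ ]]
[][[][]BB] => [][[][][]B]   [B -> [ ]]
[][[][][]B] => [][[][][][]]   [B -> [ ]]

B=>BB=>[]B=>[][B]=>[][BB]=>[][BBB]=>[][BBBB]=>[][[]BBB]=>[][[][]BB]=>[][[][][]B]=>[][[][][][]]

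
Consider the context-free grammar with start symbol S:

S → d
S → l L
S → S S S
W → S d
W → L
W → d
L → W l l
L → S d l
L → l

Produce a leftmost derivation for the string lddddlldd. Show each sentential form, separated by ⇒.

S ⇒ SSS ⇒ lLSS ⇒ lWllSS ⇒ lSdllSS ⇒ lSSSdllSS ⇒ ldSSdllSS ⇒ lddSdllSS ⇒ lddddllSS ⇒ lddddlldS ⇒ lddddlldd

S ⇒ SSS   [S → S S S]
SSS ⇒ lLSS   [S → l L]
lLSS ⇒ lWllSS   [L → W l l]
lWllSS ⇒ lSdllSS   [W → S d]
lSdllSS ⇒ lSSSdllSS   [S → S S S]
lSSSdllSS ⇒ ldSSdllSS   [S → d]
ldSSdllSS ⇒ lddSdllSS   [S → d]
lddSdllSS ⇒ lddddllSS   [S → d]
lddddllSS ⇒ lddddlldS   [S → d]
lddddlldS ⇒ lddddlldd   [S → d]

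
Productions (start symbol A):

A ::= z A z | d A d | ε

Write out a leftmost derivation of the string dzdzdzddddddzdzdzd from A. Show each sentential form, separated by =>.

A => dAd   [A ::= d A d]
dAd => dzAzd   [A ::= z A z]
dzAzd => dzdAdzd   [A ::= d A d]
dzdAdzd => dzdzAzdzd   [A ::= z A z]
dzdzAzdzd => dzdzdAdzdzd   [A ::= d A d]
dzdzdAdzdzd => dzdzdzAzdzdzd   [A ::= z A z]
dzdzdzAzdzdzd => dzdzdzdAdzdzdzd   [A ::= d A d]
dzdzdzdAdzdzdzd => dzdzdzddAddzdzdzd   [A ::= d A d]
dzdzdzddAddzdzdzd => dzdzdzdddAdddzdzdzd   [A ::= d A d]
dzdzdzdddAdddzdzdzd => dzdzdzddddddzdzdzd   [A ::= ε]

A => dAd => dzAzd => dzdAdzd => dzdzAzdzd => dzdzdAdzdzd => dzdzdzAzdzdzd => dzdzdzdAdzdzdzd => dzdzdzddAddzdzdzd => dzdzdzdddAdddzdzdzd => dzdzdzddddddzdzdzd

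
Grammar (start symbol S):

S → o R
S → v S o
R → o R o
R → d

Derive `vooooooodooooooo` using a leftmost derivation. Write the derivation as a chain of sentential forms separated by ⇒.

S⇒vSo⇒voRo⇒vooRoo⇒voooRooo⇒vooooRoooo⇒voooooRooooo⇒vooooooRoooooo⇒voooooooRooooooo⇒vooooooodooooooo

S ⇒ vSo   [S → v S o]
vSo ⇒ voRo   [S → o R]
voRo ⇒ vooRoo   [R → o R o]
vooRoo ⇒ voooRooo   [R → o R o]
voooRooo ⇒ vooooRoooo   [R → o R o]
vooooRoooo ⇒ voooooRooooo   [R → o R o]
voooooRooooo ⇒ vooooooRoooooo   [R → o R o]
vooooooRoooooo ⇒ voooooooRooooooo   [R → o R o]
voooooooRooooooo ⇒ vooooooodooooooo   [R → d]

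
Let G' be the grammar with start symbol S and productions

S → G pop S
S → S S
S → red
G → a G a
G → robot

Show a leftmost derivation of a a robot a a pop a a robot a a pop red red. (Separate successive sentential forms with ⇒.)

S ⇒ G pop S   [S → G pop S]
G pop S ⇒ a G a pop S   [G → a G a]
a G a pop S ⇒ a a G a a pop S   [G → a G a]
a a G a a pop S ⇒ a a robot a a pop S   [G → robot]
a a robot a a pop S ⇒ a a robot a a pop G pop S   [S → G pop S]
a a robot a a pop G pop S ⇒ a a robot a a pop a G a pop S   [G → a G a]
a a robot a a pop a G a pop S ⇒ a a robot a a pop a a G a a pop S   [G → a G a]
a a robot a a pop a a G a a pop S ⇒ a a robot a a pop a a robot a a pop S   [G → robot]
a a robot a a pop a a robot a a pop S ⇒ a a robot a a pop a a robot a a pop S S   [S → S S]
a a robot a a pop a a robot a a pop S S ⇒ a a robot a a pop a a robot a a pop red S   [S → red]
a a robot a a pop a a robot a a pop red S ⇒ a a robot a a pop a a robot a a pop red red   [S → red]

S ⇒ G pop S ⇒ a G a pop S ⇒ a a G a a pop S ⇒ a a robot a a pop S ⇒ a a robot a a pop G pop S ⇒ a a robot a a pop a G a pop S ⇒ a a robot a a pop a a G a a pop S ⇒ a a robot a a pop a a robot a a pop S ⇒ a a robot a a pop a a robot a a pop S S ⇒ a a robot a a pop a a robot a a pop red S ⇒ a a robot a a pop a a robot a a pop red red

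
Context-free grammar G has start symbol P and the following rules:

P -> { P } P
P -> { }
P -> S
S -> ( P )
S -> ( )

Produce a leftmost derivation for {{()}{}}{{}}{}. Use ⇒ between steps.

P ⇒ {P}P   [P -> { P } P]
{P}P ⇒ {{P}P}P   [P -> { P } P]
{{P}P}P ⇒ {{S}P}P   [P -> S]
{{S}P}P ⇒ {{()}P}P   [S -> ( )]
{{()}P}P ⇒ {{()}{}}P   [P -> { }]
{{()}{}}P ⇒ {{()}{}}{P}P   [P -> { P } P]
{{()}{}}{P}P ⇒ {{()}{}}{{}}P   [P -> { }]
{{()}{}}{{}}P ⇒ {{()}{}}{{}}{}   [P -> { }]

P ⇒ {P}P ⇒ {{P}P}P ⇒ {{S}P}P ⇒ {{()}P}P ⇒ {{()}{}}P ⇒ {{()}{}}{P}P ⇒ {{()}{}}{{}}P ⇒ {{()}{}}{{}}{}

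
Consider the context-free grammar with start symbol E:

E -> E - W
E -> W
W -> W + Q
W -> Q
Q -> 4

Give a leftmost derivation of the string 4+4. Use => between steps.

E=>W=>W+Q=>Q+Q=>4+Q=>4+4

E => W   [E -> W]
W => W+Q   [W -> W + Q]
W+Q => Q+Q   [W -> Q]
Q+Q => 4+Q   [Q -> 4]
4+Q => 4+4   [Q -> 4]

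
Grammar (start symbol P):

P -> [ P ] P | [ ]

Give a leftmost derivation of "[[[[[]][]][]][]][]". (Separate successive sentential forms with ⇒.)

P ⇒ [P]P   [P -> [ P ] P]
[P]P ⇒ [[P]P]P   [P -> [ P ] P]
[[P]P]P ⇒ [[[P]P]P]P   [P -> [ P ] P]
[[[P]P]P]P ⇒ [[[[P]P]P]P]P   [P -> [ P ] P]
[[[[P]P]P]P]P ⇒ [[[[[]]P]P]P]P   [P -> [ ]]
[[[[[]]P]P]P]P ⇒ [[[[[]][]]P]P]P   [P -> [ ]]
[[[[[]][]]P]P]P ⇒ [[[[[]][]][]]P]P   [P -> [ ]]
[[[[[]][]][]]P]P ⇒ [[[[[]][]][]][]]P   [P -> [ ]]
[[[[[]][]][]][]]P ⇒ [[[[[]][]][]][]][]   [P -> [ ]]

P⇒[P]P⇒[[P]P]P⇒[[[P]P]P]P⇒[[[[P]P]P]P]P⇒[[[[[]]P]P]P]P⇒[[[[[]][]]P]P]P⇒[[[[[]][]][]]P]P⇒[[[[[]][]][]][]]P⇒[[[[[]][]][]][]][]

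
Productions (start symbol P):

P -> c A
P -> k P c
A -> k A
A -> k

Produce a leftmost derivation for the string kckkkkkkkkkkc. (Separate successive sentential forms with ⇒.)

P ⇒ kPc ⇒ kcAc ⇒ kckAc ⇒ kckkAc ⇒ kckkkAc ⇒ kckkkkAc ⇒ kckkkkkAc ⇒ kckkkkkkAc ⇒ kckkkkkkkAc ⇒ kckkkkkkkkAc ⇒ kckkkkkkkkkAc ⇒ kckkkkkkkkkkc

P ⇒ kPc   [P -> k P c]
kPc ⇒ kcAc   [P -> c A]
kcAc ⇒ kckAc   [A -> k A]
kckAc ⇒ kckkAc   [A -> k A]
kckkAc ⇒ kckkkAc   [A -> k A]
kckkkAc ⇒ kckkkkAc   [A -> k A]
kckkkkAc ⇒ kckkkkkAc   [A -> k A]
kckkkkkAc ⇒ kckkkkkkAc   [A -> k A]
kckkkkkkAc ⇒ kckkkkkkkAc   [A -> k A]
kckkkkkkkAc ⇒ kckkkkkkkkAc   [A -> k A]
kckkkkkkkkAc ⇒ kckkkkkkkkkAc   [A -> k A]
kckkkkkkkkkAc ⇒ kckkkkkkkkkkc   [A -> k]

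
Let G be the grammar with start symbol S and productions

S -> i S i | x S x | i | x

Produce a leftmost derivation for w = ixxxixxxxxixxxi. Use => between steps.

S => iSi => ixSxi => ixxSxxi => ixxxSxxxi => ixxxiSixxxi => ixxxixSxixxxi => ixxxixxSxxixxxi => ixxxixxxxxixxxi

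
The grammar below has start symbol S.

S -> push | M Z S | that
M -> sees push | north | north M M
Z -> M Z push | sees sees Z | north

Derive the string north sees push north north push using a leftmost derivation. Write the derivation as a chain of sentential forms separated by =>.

S => M Z S => north M M Z S => north sees push M Z S => north sees push north Z S => north sees push north north S => north sees push north north push

S => M Z S   [S -> M Z S]
M Z S => north M M Z S   [M -> north M M]
north M M Z S => north sees push M Z S   [M -> sees push]
north sees push M Z S => north sees push north Z S   [M -> north]
north sees push north Z S => north sees push north north S   [Z -> north]
north sees push north north S => north sees push north north push   [S -> push]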